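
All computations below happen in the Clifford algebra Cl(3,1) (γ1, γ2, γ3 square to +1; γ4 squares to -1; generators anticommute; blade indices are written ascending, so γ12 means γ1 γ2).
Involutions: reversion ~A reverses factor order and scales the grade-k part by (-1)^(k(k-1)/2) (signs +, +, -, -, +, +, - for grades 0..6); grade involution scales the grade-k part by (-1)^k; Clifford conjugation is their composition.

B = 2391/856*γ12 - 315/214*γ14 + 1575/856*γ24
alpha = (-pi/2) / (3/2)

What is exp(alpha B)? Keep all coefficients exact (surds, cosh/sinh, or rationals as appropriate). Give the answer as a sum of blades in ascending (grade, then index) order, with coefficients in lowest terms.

B^2 term by term: the squares give (2391/856)^2*(γ12)^2 + (-315/214)^2*(γ14)^2 + (1575/856)^2*(γ24)^2 = 5716881/732736*(-1) + 99225/45796*(+1) + 2480625/732736*(+1) = -9/4 (each basis 2-blade squares to minus the product of its generators' squares); cross terms between blades sharing an index anticommute and cancel. So B^2 = -9/4.
B^2 = -9/4 — the series telescopes trigonometrically here: l = 3/2, alpha*l = -pi/2, so exp(alpha B) = cos(-pi/2) + (sin(-pi/2)/(3/2))*B = 0 + (-2/3)*B.
Answer: -797/428*γ12 + 105/107*γ14 - 525/428*γ24


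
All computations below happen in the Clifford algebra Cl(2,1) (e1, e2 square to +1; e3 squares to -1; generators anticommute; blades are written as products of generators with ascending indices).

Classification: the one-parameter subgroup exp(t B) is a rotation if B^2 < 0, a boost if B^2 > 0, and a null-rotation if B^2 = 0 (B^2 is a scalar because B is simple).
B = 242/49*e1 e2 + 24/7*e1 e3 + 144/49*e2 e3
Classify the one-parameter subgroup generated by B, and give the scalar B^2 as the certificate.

B^2 term by term: the squares give (242/49)^2*(e1 e2)^2 + (24/7)^2*(e1 e3)^2 + (144/49)^2*(e2 e3)^2 = 58564/2401*(-1) + 576/49*(+1) + 20736/2401*(+1) = -4 (each basis 2-blade squares to minus the product of its generators' squares); cross terms between blades sharing an index anticommute and cancel. So B^2 = -4.
Answer: rotation, certificate B^2 = -4. The class reads off the invariant scalar -4 directly.


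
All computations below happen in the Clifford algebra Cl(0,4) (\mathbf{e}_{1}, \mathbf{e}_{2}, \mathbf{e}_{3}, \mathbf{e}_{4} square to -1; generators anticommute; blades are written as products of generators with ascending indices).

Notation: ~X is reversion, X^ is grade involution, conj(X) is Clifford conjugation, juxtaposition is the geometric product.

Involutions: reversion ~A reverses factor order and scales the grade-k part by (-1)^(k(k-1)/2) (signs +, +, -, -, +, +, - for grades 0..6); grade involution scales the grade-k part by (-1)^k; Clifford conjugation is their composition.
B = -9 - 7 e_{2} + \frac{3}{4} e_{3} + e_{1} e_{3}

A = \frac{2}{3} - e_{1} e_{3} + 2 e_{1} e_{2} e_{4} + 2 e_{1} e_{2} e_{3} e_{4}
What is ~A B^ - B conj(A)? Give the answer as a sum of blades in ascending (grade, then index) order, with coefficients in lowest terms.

first term: -7 + \frac{3}{4} e_{1} + \frac{14}{3} e_{2} - \frac{1}{2} e_{3} - \frac{25}{3} e_{1} e_{3} - 14 e_{1} e_{4} + 2 e_{2} e_{4} - 7 e_{1} e_{2} e_{3} + \frac{33}{2} e_{1} e_{2} e_{4} - 14 e_{1} e_{3} e_{4} - 2 e_{2} e_{3} e_{4} - \frac{39}{2} e_{1} e_{2} e_{3} e_{4}
second term: -7 + \frac{3}{4} e_{1} - \frac{14}{3} e_{2} + \frac{1}{2} e_{3} - \frac{25}{3} e_{1} e_{3} - 14 e_{1} e_{4} + 2 e_{2} e_{4} + 7 e_{1} e_{2} e_{3} - \frac{39}{2} e_{1} e_{2} e_{4} - 14 e_{1} e_{3} e_{4} - 2 e_{2} e_{3} e_{4} - \frac{33}{2} e_{1} e_{2} e_{3} e_{4}
Answer: \frac{28}{3} e_{2} - e_{3} - 14 e_{1} e_{2} e_{3} + 36 e_{1} e_{2} e_{4} - 3 e_{1} e_{2} e_{3} e_{4}


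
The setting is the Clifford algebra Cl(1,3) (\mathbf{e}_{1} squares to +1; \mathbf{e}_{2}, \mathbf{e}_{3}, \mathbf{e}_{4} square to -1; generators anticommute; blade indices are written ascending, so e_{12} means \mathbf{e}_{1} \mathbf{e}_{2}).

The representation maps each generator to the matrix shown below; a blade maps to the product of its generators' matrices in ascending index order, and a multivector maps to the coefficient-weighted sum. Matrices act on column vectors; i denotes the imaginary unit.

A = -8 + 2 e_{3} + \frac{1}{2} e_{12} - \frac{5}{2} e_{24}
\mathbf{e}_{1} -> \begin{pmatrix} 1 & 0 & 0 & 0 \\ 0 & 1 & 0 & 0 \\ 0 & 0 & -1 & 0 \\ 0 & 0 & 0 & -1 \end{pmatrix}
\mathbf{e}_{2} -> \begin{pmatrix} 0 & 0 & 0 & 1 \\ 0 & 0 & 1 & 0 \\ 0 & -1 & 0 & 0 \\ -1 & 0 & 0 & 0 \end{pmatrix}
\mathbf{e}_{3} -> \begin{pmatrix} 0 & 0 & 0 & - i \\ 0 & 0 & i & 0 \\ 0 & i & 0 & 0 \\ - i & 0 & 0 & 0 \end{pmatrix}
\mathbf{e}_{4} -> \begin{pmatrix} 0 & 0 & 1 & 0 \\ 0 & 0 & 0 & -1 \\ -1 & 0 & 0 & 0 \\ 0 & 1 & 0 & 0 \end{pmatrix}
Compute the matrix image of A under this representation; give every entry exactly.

Bivector images (products of the table entries): rho(e_{12}) = rho(\mathbf{e}_{1})rho(\mathbf{e}_{2}) = \begin{pmatrix} 0 & 0 & 0 & 1 \\ 0 & 0 & 1 & 0 \\ 0 & 1 & 0 & 0 \\ 1 & 0 & 0 & 0 \end{pmatrix}; rho(e_{24}) = rho(\mathbf{e}_{2})rho(\mathbf{e}_{4}) = \begin{pmatrix} 0 & 1 & 0 & 0 \\ -1 & 0 & 0 & 0 \\ 0 & 0 & 0 & 1 \\ 0 & 0 & -1 & 0 \end{pmatrix}.
M = (-8)*1 + (2)*rho(e_{3}) + (\frac{1}{2})*rho(e_{12}) + (-\frac{5}{2})*rho(e_{24}), summed entrywise (1 is the identity matrix):
Answer: \begin{pmatrix} -8 & - \frac{5}{2} & 0 & \frac{1}{2} - 2 i \\ \frac{5}{2} & -8 & \frac{1}{2} + 2 i & 0 \\ 0 & \frac{1}{2} + 2 i & -8 & - \frac{5}{2} \\ \frac{1}{2} - 2 i & 0 & \frac{5}{2} & -8 \end{pmatrix}


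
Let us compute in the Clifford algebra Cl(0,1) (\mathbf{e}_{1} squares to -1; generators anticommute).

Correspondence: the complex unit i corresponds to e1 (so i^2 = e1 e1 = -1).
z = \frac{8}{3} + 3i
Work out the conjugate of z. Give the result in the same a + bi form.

In blades: z = \frac{8}{3} + 3 e_{1}.
Conjugation here is Clifford conjugation: the scalar is fixed and the grade-1 and grade-2 blades all flip sign, giving \frac{8}{3} - 3 e_{1}; translating back:
Answer: \frac{8}{3} - 3i


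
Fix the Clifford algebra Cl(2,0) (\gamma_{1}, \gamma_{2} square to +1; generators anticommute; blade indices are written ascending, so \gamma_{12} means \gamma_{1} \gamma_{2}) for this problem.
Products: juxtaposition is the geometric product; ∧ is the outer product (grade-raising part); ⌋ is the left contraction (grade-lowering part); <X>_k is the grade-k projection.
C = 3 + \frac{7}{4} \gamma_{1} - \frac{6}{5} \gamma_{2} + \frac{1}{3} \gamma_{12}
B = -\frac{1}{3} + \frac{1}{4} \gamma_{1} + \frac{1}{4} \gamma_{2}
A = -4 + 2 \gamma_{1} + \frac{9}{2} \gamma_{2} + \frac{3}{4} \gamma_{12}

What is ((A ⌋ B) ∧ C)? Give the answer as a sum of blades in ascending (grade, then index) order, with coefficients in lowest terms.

step 1: \frac{71}{24} - \gamma_{1} - \gamma_{2}
step 2: \frac{71}{8} + \frac{209}{96} \gamma_{1} - \frac{131}{20} \gamma_{2} + \frac{1417}{360} \gamma_{12}
Answer: \frac{71}{8} + \frac{209}{96} \gamma_{1} - \frac{131}{20} \gamma_{2} + \frac{1417}{360} \gamma_{12}


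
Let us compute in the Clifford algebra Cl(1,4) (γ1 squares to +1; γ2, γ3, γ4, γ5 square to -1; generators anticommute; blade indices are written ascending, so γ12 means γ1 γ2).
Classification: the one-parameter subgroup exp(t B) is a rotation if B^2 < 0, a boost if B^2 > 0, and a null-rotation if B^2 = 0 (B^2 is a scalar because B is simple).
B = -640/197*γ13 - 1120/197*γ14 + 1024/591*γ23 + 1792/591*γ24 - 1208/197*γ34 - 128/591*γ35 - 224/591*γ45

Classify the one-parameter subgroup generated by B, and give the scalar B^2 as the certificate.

B^2 term by term: the squares give (-640/197)^2*(γ13)^2 + (-1120/197)^2*(γ14)^2 + (1024/591)^2*(γ23)^2 + (1792/591)^2*(γ24)^2 + (-1208/197)^2*(γ34)^2 + (-128/591)^2*(γ35)^2 + (-224/591)^2*(γ45)^2 = 409600/38809*(+1) + 1254400/38809*(+1) + 1048576/349281*(-1) + 3211264/349281*(-1) + 1459264/38809*(-1) + 16384/349281*(-1) + 50176/349281*(-1) = -64/9 (each basis 2-blade squares to minus the product of its generators' squares); cross terms between blades sharing an index anticommute and cancel; the commuting (index-disjoint) pairs give grade-4 terms 2*c*c'*(blade product), which cancel blade by blade — γ1234: 2293760/116427 - 2293760/116427 = 0; γ1345: 286720/116427 - 286720/116427 = 0; γ2345: -458752/349281 + 458752/349281 = 0 — confirming B is simple. So B^2 = -64/9.
Answer: rotation, certificate B^2 = -64/9. Because -64/9 is invariant under every versor sandwich, the classification follows from its sign alone.


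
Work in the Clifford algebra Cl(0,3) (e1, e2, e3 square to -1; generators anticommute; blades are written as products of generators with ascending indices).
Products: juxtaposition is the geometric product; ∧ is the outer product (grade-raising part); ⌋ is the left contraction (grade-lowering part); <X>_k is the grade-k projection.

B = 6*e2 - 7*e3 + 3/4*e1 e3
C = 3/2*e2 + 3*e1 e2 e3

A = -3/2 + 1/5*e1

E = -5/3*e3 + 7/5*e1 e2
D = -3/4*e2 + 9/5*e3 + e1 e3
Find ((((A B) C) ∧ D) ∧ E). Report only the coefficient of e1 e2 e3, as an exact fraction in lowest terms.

step 1: -9*e2 + 207/20*e3 + 6/5*e1 e2 - 101/40*e1 e3
step 2: 27/2 - 9/5*e1 - 303/40*e2 - 18/5*e3 - 621/20*e1 e2 - 27*e1 e3 - 621/40*e2 e3 + 303/80*e1 e2 e3
step 3: -81/8*e2 + 243/10*e3 + 27/20*e1 e2 + 513/50*e1 e3 - 3267/200*e2 e3 - 13713/200*e1 e2 e3
step 4: 135/8*e2 e3 + 3177/100*e1 e2 e3
Answer: 3177/100


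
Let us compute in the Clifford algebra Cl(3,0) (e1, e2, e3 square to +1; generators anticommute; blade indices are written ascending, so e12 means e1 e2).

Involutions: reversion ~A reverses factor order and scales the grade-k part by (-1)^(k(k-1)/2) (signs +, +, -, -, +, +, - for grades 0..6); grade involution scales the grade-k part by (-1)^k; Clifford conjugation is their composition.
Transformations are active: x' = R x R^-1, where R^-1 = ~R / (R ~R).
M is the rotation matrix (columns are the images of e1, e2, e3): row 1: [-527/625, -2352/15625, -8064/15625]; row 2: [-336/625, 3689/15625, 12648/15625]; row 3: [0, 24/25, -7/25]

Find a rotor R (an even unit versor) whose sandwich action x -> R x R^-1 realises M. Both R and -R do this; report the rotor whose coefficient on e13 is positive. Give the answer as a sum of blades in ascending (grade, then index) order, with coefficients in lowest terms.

Method: write R = a + b12*e12 + b13*e13 + b23*e23 with a^2 + b12^2 + b13^2 + b23^2 = 1 (so R^-1 = ~R). Expanding the columns R e_j ~R gives tr M = 4a^2 - 1 and, from the antisymmetric part, M21 - M12 = -4a*b12, M13 - M31 = 4a*b13, M32 - M23 = -4a*b23.
Here tr M = -13861/15625, so a^2 = (1 + tr M)/4 = 441/15625 and a = ±21/125. Taking a = 21/125: M21 - M12 = -6048/15625, M13 - M31 = -8064/15625, M32 - M23 = 2352/15625, giving b12 = 72/125, b13 = -96/125, b23 = -28/125, i.e. R = 21/125 + 72/125*e12 - 96/125*e13 - 28/125*e23.
Its e13 coefficient is negative, so report the other preimage -R.
Answer: -21/125 - 72/125*e12 + 96/125*e13 + 28/125*e23. Uniqueness: Spin(3) -> SO(3) maps R and -R to the same rotation of trace -13861/15625; fixing the sign of the e13 coefficient removes the ambiguity.


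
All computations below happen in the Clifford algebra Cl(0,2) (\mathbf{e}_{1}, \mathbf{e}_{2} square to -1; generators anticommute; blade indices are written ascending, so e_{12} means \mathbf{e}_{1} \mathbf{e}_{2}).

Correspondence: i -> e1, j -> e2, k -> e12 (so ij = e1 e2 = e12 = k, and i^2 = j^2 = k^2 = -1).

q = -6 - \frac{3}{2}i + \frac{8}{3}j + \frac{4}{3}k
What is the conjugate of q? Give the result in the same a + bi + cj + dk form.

In blades: q = -6 - \frac{3}{2} e_{1} + \frac{8}{3} e_{2} + \frac{4}{3} e_{12}.
Conjugation here is Clifford conjugation: the scalar is fixed and the grade-1 and grade-2 blades all flip sign, giving -6 + \frac{3}{2} e_{1} - \frac{8}{3} e_{2} - \frac{4}{3} e_{12}; translating back:
Answer: -6 + \frac{3}{2}i - \frac{8}{3}j - \frac{4}{3}k


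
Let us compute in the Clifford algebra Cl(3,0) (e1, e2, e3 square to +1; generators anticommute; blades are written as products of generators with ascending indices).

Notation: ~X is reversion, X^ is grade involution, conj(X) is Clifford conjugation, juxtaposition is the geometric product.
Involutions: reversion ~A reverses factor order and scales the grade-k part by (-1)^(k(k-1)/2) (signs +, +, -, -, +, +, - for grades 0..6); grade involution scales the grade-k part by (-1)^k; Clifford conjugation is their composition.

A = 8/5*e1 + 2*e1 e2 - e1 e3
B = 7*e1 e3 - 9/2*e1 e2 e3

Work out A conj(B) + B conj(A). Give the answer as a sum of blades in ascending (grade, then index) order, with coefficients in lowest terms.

first term: -7 + 9/2*e2 - 11/5*e3 + 34/5*e2 e3
second term: -7 - 9/2*e2 + 11/5*e3 - 34/5*e2 e3
Answer: -14


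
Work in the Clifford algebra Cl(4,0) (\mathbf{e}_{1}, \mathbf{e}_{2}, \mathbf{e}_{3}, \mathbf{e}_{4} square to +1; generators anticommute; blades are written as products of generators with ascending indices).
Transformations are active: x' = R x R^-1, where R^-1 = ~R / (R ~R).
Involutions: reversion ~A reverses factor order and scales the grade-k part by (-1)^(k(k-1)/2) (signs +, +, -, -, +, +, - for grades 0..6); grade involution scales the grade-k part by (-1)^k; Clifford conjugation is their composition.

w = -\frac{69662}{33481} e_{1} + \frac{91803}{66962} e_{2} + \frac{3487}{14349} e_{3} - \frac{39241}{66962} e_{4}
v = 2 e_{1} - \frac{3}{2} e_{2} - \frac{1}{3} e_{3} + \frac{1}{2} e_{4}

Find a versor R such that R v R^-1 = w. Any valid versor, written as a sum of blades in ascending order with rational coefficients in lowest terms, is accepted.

Sketch: the shared square \frac{119}{18} makes R = v + w = -\frac{2700}{33481} e_{1} - \frac{4320}{33481} e_{2} - \frac{432}{4783} e_{3} - \frac{2880}{33481} e_{4} the natural versor; its sandwich fixes that direction, negates (v - w)/2, and sends v to w.
Answer: -\frac{2700}{33481} e_{1} - \frac{4320}{33481} e_{2} - \frac{432}{4783} e_{3} - \frac{2880}{33481} e_{4}


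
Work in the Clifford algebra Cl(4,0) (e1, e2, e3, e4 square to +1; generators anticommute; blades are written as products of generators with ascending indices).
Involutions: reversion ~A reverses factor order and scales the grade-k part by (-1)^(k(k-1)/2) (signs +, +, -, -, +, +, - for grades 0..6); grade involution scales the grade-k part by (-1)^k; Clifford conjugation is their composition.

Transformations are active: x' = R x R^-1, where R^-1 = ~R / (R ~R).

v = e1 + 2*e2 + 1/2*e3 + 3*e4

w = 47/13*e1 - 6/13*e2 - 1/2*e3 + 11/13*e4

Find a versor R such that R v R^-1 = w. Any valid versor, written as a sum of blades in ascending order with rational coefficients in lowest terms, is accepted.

Key observation: q(v) = q(w) = 57/4 (sandwiches preserve the norm), so R = v + w = 60/13*e1 + 20/13*e2 + 50/13*e4 works whenever it is invertible — the component of v along it is kept and (v - w)/2 reverses, sending v to w.
Answer: 60/13*e1 + 20/13*e2 + 50/13*e4


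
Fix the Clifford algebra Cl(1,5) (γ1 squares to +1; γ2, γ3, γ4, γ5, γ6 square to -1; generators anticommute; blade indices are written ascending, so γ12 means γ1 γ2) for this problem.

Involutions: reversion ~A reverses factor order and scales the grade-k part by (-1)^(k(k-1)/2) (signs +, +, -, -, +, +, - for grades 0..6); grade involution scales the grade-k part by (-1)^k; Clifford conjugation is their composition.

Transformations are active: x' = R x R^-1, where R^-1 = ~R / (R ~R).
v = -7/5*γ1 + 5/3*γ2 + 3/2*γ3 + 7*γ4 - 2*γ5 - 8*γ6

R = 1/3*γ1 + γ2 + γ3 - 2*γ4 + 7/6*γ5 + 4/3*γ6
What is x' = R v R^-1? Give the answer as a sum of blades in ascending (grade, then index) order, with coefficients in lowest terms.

~R = 1/3*γ1 + γ2 + γ3 - 2*γ4 + 7/6*γ5 + 4/3*γ6, and R ~R = -325/36, so R^-1 = ~R / (-325/36).
R v = 701/30 + 88/45*γ12 + 19/10*γ13 - 7/15*γ14 + 29/30*γ15 - 4/5*γ16 - 1/6*γ23 + 31/3*γ24 - 71/18*γ25 - 92/9*γ26 + 10*γ34 - 15/4*γ35 - 10*γ36 - 25/6*γ45 + 20/3*γ46 - 20/3*γ56
Answer: -529/1625*γ1 - 33361/4875*γ2 - 21699/3250*γ3 + 5449/1625*γ4 - 6564/1625*γ5 + 1784/1625*γ6


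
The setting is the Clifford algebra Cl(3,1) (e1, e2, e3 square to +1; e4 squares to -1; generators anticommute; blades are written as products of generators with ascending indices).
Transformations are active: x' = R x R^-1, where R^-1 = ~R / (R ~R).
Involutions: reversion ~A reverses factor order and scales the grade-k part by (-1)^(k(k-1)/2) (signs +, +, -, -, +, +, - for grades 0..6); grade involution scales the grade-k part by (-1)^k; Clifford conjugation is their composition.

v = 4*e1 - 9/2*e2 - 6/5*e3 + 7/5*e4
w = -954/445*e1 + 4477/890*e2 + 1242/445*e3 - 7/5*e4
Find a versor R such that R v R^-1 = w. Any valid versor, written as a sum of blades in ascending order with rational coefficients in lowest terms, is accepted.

The midline construction: v and w both square to 3573/100, so reflecting in their sum 826/445*e1 + 236/445*e2 + 708/445*e3 exchanges them.
Answer: 826/445*e1 + 236/445*e2 + 708/445*e3


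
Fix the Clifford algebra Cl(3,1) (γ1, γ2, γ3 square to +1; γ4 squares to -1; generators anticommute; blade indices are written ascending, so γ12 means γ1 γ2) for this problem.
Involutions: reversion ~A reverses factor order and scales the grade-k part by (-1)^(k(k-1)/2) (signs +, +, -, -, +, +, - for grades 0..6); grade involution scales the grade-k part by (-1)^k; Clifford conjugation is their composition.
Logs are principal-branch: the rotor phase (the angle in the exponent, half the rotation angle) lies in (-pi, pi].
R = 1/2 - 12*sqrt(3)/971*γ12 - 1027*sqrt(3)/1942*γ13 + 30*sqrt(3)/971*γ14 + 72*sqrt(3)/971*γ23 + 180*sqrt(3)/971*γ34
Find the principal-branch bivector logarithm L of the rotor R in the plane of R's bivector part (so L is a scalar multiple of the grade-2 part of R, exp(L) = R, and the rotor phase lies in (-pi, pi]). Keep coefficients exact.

The scalar part of R is 1/2, which pins the rotor phase on the principal branch; dividing the bivector part by the sine of that phase recovers the unit plane, and L is the phase times that plane.
Concretely: cos(phase) = 1/2 gives phase = ±pi/3, and since phase/sin(phase) is even the sign is immaterial: L = (phase/sin(phase)) * <R>_2 = (2*sqrt(3)*pi/9) * <R>_2.
Answer: -8*pi/971*γ12 - 1027*pi/2913*γ13 + 20*pi/971*γ14 + 48*pi/971*γ23 + 120*pi/971*γ34


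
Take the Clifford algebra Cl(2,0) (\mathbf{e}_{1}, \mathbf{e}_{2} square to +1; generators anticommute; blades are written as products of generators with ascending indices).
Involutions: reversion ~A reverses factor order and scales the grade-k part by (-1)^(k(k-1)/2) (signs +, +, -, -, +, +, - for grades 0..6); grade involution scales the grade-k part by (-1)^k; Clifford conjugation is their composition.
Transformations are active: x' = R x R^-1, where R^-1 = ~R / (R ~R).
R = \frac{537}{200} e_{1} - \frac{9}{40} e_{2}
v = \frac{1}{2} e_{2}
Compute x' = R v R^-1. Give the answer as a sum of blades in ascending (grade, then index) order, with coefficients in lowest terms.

~R = \frac{537}{200} e_{1} - \frac{9}{40} e_{2}, and R ~R = \frac{145197}{20000}, so R^-1 = ~R / (\frac{145197}{20000}).
R v = -\frac{9}{80} + \frac{537}{400} e_{1} e_{2}
Answer: -\frac{2685}{32266} e_{1} - \frac{7954}{16133} e_{2}


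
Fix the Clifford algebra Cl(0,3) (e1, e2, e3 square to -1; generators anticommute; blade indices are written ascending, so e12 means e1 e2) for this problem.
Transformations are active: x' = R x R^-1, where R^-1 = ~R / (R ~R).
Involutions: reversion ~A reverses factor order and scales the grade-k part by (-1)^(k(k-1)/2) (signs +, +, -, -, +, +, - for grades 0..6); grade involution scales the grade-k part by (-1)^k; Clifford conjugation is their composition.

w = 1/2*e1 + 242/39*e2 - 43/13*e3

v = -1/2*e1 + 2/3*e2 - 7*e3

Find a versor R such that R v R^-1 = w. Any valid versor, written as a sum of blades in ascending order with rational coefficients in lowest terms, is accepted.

Here q(v) = q(w) = -1789/36; the classical choice R = v + w = 268/39*e2 - 134/13*e3 then realises v -> w under the sandwich.
Answer: 268/39*e2 - 134/13*e3


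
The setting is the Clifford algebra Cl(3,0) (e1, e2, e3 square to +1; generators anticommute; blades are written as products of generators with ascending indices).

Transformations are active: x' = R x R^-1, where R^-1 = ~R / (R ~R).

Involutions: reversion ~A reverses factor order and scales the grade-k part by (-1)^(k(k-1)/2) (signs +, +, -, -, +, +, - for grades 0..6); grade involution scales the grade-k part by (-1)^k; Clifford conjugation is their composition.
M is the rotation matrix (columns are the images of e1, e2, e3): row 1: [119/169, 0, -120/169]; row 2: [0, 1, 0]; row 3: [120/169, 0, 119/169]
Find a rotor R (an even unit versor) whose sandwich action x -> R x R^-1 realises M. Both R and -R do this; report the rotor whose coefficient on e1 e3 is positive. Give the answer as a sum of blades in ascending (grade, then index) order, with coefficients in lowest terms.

Method: write R = a + b12*e1 e2 + b13*e1 e3 + b23*e2 e3 with a^2 + b12^2 + b13^2 + b23^2 = 1 (so R^-1 = ~R). Expanding the columns R e_j ~R gives tr M = 4a^2 - 1 and, from the antisymmetric part, M21 - M12 = -4a*b12, M13 - M31 = 4a*b13, M32 - M23 = -4a*b23.
Here tr M = 407/169, so a^2 = (1 + tr M)/4 = 144/169 and a = ±12/13. Taking a = 12/13: M21 - M12 = 0, M13 - M31 = -240/169, M32 - M23 = 0, giving b12 = 0, b13 = -5/13, b23 = 0, i.e. R = 12/13 - 5/13*e1 e3.
Its e1 e3 coefficient is negative, so report the other preimage -R.
Answer: -12/13 + 5/13*e1 e3. Recall the cover is two-to-one: with M of trace 407/169, both preimages act alike, and the stated e1 e3 sign chooses the sheet.


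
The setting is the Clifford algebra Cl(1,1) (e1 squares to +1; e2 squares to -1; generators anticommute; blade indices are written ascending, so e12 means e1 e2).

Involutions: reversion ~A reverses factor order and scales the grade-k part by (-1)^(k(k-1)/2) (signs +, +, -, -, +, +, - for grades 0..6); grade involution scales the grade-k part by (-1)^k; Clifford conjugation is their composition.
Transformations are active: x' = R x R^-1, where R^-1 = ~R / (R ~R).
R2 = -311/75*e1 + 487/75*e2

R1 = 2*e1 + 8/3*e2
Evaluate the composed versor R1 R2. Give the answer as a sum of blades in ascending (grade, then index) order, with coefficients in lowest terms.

Distribute over the terms of R1 (each basis-blade product reordered to ascending indices, repeated generators contracted through their squares):
(2*e1) R2 = -622/75 + 974/75*e12
(8/3*e2) R2 = -3896/225 + 2488/225*e12
Summing the partial products and collecting blades:
Answer: -5762/225 + 1082/45*e12


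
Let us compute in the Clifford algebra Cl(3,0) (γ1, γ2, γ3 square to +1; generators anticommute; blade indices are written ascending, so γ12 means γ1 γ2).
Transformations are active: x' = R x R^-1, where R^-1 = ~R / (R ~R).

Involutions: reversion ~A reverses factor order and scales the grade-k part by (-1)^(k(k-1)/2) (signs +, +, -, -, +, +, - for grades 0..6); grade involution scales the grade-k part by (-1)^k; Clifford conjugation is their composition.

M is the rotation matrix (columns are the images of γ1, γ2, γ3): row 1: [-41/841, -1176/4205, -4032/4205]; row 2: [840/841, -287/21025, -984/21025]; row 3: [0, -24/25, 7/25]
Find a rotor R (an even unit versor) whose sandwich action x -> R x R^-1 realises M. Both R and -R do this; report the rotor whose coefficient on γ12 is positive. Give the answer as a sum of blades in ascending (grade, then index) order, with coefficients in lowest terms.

Method: write R = a + b12*γ12 + b13*γ13 + b23*γ23 with a^2 + b12^2 + b13^2 + b23^2 = 1 (so R^-1 = ~R). Expanding the columns R e_j ~R gives tr M = 4a^2 - 1 and, from the antisymmetric part, M21 - M12 = -4a*b12, M13 - M31 = 4a*b13, M32 - M23 = -4a*b23.
Here tr M = 183/841, so a^2 = (1 + tr M)/4 = 256/841 and a = ±16/29. Taking a = 16/29: M21 - M12 = 5376/4205, M13 - M31 = -4032/4205, M32 - M23 = -768/841, giving b12 = -84/145, b13 = -63/145, b23 = 12/29, i.e. R = 16/29 - 84/145*γ12 - 63/145*γ13 + 12/29*γ23.
Its γ12 coefficient is negative, so report the other preimage -R.
Answer: -16/29 + 84/145*γ12 + 63/145*γ13 - 12/29*γ23. Key observation: the double cover Spin(3) -> SO(3) sends R and -R to the same matrix (trace 183/841 here), so the stated sign of the γ12 coefficient is what selects one sheet.


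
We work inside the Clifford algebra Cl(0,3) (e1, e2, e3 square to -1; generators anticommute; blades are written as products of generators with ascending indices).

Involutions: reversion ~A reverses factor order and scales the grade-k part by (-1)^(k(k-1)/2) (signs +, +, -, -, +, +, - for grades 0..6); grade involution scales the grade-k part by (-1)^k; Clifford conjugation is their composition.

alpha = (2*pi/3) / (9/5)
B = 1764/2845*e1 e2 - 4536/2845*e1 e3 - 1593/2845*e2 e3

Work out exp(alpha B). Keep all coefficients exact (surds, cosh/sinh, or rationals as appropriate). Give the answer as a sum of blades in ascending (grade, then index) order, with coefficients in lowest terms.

B^2 term by term: the squares give (1764/2845)^2*(e1 e2)^2 + (-4536/2845)^2*(e1 e3)^2 + (-1593/2845)^2*(e2 e3)^2 = 3111696/8094025*(-1) + 20575296/8094025*(-1) + 2537649/8094025*(-1) = -81/25 (each basis 2-blade squares to minus the product of its generators' squares); cross terms between blades sharing an index anticommute and cancel. So B^2 = -81/25.
B^2 = -81/25 — circular case — the even/odd split gives cos and sin: l = 9/5, alpha*l = 2*pi/3, so exp(alpha B) = cos(2*pi/3) + (sin(2*pi/3)/(9/5))*B = -1/2 + (5*sqrt(3)/18)*B.
Answer: -1/2 + 98*sqrt(3)/569*e1 e2 - 252*sqrt(3)/569*e1 e3 - 177*sqrt(3)/1138*e2 e3


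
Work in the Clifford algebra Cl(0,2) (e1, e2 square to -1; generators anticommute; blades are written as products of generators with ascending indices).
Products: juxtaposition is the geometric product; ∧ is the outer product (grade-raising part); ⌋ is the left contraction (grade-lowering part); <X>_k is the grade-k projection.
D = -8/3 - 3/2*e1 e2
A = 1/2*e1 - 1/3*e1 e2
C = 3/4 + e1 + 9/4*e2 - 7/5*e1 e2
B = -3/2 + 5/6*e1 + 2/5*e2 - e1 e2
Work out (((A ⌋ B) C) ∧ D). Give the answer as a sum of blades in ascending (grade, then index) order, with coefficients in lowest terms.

step 1: -3/4 + 1/2*e2
step 2: -27/16 - 29/20*e1 - 21/16*e2 + 11/20*e1 e2
step 3: 9/2 + 58/15*e1 + 7/2*e2 + 511/480*e1 e2
Answer: 9/2 + 58/15*e1 + 7/2*e2 + 511/480*e1 e2


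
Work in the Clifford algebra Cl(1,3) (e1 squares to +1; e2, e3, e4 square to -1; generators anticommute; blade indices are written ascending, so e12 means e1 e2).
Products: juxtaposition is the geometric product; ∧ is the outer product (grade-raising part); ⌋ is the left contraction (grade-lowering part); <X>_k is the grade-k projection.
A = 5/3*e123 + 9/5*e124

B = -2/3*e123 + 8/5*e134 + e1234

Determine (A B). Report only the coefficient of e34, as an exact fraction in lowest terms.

step 1: 10/9 + 9/5*e3 - 5/3*e4 + 72/25*e23 - 8/3*e24 + 6/5*e34
Answer: 6/5


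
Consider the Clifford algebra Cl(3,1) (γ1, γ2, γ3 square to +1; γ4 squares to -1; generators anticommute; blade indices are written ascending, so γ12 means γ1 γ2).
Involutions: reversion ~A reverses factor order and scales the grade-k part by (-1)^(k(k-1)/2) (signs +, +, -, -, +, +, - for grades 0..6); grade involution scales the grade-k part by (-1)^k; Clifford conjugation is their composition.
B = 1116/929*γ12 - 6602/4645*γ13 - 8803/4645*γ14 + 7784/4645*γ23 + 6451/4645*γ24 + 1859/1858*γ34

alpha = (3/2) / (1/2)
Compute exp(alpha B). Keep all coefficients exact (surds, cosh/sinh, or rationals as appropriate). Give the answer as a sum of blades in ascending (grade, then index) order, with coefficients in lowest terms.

B^2 term by term: the squares give (1116/929)^2*(γ12)^2 + (-6602/4645)^2*(γ13)^2 + (-8803/4645)^2*(γ14)^2 + (7784/4645)^2*(γ23)^2 + (6451/4645)^2*(γ24)^2 + (1859/1858)^2*(γ34)^2 = 1245456/863041*(-1) + 43586404/21576025*(-1) + 77492809/21576025*(+1) + 60590656/21576025*(-1) + 41615401/21576025*(+1) + 3455881/3452164*(+1) = 1/4 (each basis 2-blade squares to minus the product of its generators' squares); cross terms between blades sharing an index anticommute and cancel; the commuting (index-disjoint) pairs give grade-4 terms 2*c*c'*(blade product), which cancel blade by blade — γ1234: 2074644/863041 + 85179004/21576025 - 137045104/21576025 = 0 — confirming B is simple. So B^2 = 1/4.
B^2 = 1/4 — the series telescopes hyperbolically here: l = 1/2, alpha*l = 3/2, so exp(alpha B) = cosh(3/2) + (sinh(3/2)/(1/2))*B = cosh(3/2) + (2*sinh(3/2))*B.
Answer: cosh(3/2) + 2232*sinh(3/2)/929*γ12 - 13204*sinh(3/2)/4645*γ13 - 17606*sinh(3/2)/4645*γ14 + 15568*sinh(3/2)/4645*γ23 + 12902*sinh(3/2)/4645*γ24 + 1859*sinh(3/2)/929*γ34


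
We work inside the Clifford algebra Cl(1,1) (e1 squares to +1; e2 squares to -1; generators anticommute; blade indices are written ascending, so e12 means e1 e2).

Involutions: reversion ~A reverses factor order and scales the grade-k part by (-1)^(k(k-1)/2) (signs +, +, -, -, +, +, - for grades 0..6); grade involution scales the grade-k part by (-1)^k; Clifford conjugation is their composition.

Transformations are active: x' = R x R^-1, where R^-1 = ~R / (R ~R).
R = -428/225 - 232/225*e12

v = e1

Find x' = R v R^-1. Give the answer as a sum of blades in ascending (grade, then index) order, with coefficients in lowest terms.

~R = -428/225 + 232/225*e12, and R ~R = 8624/3375, so R^-1 = ~R / (8624/3375).
R v = -428/225*e1 + 232/225*e2
Answer: 14813/8085*e1 - 12412/8085*e2


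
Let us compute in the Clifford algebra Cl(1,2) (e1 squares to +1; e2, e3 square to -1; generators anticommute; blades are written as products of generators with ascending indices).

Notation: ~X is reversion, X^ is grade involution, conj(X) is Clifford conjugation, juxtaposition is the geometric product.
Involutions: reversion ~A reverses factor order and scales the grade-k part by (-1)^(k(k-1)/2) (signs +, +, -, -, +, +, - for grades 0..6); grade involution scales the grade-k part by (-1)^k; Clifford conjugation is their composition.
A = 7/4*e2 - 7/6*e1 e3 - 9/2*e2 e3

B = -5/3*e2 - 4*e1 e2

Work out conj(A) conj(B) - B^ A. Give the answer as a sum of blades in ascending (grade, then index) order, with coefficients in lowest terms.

first term: 35/12 - 7*e1 + 15/2*e3 + 18*e1 e3 + 14/3*e2 e3 - 35/18*e1 e2 e3
second term: -35/12 + 7*e1 + 15/2*e3 - 18*e1 e3 - 14/3*e2 e3 + 35/18*e1 e2 e3
Answer: 35/6 - 14*e1 + 36*e1 e3 + 28/3*e2 e3 - 35/9*e1 e2 e3


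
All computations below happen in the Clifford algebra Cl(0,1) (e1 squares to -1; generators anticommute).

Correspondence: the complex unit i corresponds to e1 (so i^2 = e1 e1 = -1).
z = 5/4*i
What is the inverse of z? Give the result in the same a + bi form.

In blades: z = 5/4*e1.
With qbar = -5/4*e1 (scalar fixed, mapped units negated), z qbar = 25/16 (the sum of squared coefficients), so z^-1 = qbar / (25/16) = -4/5*e1; translating back:
Answer: -4/5*i


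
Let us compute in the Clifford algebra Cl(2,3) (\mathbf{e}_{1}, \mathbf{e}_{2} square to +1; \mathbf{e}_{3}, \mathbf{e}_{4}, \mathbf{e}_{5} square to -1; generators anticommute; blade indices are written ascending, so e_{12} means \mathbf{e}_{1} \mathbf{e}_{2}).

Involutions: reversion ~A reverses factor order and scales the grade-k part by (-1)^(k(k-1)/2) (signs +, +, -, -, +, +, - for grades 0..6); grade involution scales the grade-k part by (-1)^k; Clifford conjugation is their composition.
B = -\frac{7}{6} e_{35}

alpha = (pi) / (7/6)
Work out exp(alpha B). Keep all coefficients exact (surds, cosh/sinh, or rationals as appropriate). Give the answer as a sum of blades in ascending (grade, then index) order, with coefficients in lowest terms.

B^2 = (-\frac{7}{6})^2*(e_{35})^2 = \frac{49}{36}*(-1) = -\frac{49}{36} (a basis 2-blade squares to minus the product of its generators' squares).
B^2 = -\frac{49}{36} — the series telescopes trigonometrically here: l = \frac{7}{6}, alpha*l = \pi, so exp(alpha B) = cos(\pi) + (sin(\pi)/(\frac{7}{6}))*B = -1 + (0)*B.
Answer: -1


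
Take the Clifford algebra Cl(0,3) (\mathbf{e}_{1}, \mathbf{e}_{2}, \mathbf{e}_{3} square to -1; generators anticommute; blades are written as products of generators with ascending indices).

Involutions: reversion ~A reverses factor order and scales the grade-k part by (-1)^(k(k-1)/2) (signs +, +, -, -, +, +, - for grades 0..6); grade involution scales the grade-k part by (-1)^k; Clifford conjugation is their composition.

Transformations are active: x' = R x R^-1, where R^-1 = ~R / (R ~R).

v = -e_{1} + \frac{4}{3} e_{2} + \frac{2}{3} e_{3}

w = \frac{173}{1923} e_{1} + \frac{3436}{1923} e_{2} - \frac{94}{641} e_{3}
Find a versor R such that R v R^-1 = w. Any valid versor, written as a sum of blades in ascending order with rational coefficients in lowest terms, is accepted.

Construction: equal norms (both -\frac{29}{9}) license R = v + w = -\frac{1750}{1923} e_{1} + \frac{2000}{641} e_{2} + \frac{1000}{1923} e_{3} — nothing changes along that direction, while (v - w)/2 changes sign, so v maps onto w.
Answer: -\frac{1750}{1923} e_{1} + \frac{2000}{641} e_{2} + \frac{1000}{1923} e_{3}


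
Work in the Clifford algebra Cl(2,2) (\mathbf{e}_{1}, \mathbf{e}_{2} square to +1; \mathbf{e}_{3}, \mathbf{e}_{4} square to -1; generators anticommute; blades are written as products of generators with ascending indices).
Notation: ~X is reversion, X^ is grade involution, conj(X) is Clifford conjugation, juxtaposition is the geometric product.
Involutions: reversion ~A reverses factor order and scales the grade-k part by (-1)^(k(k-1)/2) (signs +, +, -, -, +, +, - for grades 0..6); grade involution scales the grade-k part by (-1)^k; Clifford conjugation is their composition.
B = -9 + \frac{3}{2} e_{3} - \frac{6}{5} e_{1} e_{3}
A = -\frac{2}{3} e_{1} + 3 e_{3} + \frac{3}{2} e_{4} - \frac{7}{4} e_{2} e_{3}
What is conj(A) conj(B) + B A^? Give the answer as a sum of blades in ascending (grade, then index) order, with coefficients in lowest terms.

first term: -\frac{9}{2} - \frac{48}{5} e_{1} + \frac{21}{8} e_{2} + \frac{139}{5} e_{3} + \frac{27}{2} e_{4} - \frac{21}{10} e_{1} e_{2} - e_{1} e_{3} - \frac{63}{4} e_{2} e_{3} - \frac{9}{4} e_{3} e_{4} - \frac{9}{5} e_{1} e_{3} e_{4}
second term: \frac{9}{2} - \frac{48}{5} e_{1} - \frac{21}{8} e_{2} + \frac{139}{5} e_{3} + \frac{27}{2} e_{4} + \frac{21}{10} e_{1} e_{2} - e_{1} e_{3} + \frac{63}{4} e_{2} e_{3} - \frac{9}{4} e_{3} e_{4} + \frac{9}{5} e_{1} e_{3} e_{4}
Answer: -\frac{96}{5} e_{1} + \frac{278}{5} e_{3} + 27 e_{4} - 2 e_{1} e_{3} - \frac{9}{2} e_{3} e_{4}


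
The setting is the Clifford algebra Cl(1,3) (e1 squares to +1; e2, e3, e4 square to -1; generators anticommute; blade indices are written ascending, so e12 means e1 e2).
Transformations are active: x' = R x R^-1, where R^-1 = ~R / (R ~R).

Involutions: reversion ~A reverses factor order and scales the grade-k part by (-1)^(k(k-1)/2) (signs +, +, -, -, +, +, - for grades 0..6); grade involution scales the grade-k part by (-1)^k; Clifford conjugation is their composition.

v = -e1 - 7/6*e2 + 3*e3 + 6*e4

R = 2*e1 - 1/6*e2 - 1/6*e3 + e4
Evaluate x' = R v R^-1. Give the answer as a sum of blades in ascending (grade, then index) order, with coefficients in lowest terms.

~R = 2*e1 - 1/6*e2 - 1/6*e3 + e4, and R ~R = 53/18, so R^-1 = ~R / (53/18).
R v = -277/36 - 5/2*e12 + 35/6*e13 + 13*e14 - 25/36*e23 + 1/6*e24 - 4*e34
Answer: -501/53*e1 + 108/53*e2 - 677/318*e3 - 595/53*e4


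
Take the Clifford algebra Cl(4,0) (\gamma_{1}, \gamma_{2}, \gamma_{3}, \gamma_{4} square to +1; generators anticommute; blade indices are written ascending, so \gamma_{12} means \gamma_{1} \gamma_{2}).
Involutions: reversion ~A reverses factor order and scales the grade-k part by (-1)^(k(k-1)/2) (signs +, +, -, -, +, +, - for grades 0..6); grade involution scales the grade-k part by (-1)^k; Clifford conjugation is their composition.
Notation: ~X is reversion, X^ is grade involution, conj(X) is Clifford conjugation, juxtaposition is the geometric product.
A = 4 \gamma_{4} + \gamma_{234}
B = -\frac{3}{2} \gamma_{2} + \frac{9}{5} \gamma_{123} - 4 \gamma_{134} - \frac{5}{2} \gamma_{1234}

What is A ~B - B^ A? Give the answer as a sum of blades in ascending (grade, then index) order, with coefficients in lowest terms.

first term: -\frac{5}{2} \gamma_{1} + 4 \gamma_{12} + 16 \gamma_{13} - \frac{9}{5} \gamma_{14} + 6 \gamma_{24} - \frac{3}{2} \gamma_{34} + 10 \gamma_{123} + \frac{36}{5} \gamma_{1234}
second term: \frac{5}{2} \gamma_{1} - 4 \gamma_{12} + 16 \gamma_{13} + \frac{9}{5} \gamma_{14} + 6 \gamma_{24} + \frac{3}{2} \gamma_{34} - 10 \gamma_{123} - \frac{36}{5} \gamma_{1234}
Answer: -5 \gamma_{1} + 8 \gamma_{12} - \frac{18}{5} \gamma_{14} - 3 \gamma_{34} + 20 \gamma_{123} + \frac{72}{5} \gamma_{1234}


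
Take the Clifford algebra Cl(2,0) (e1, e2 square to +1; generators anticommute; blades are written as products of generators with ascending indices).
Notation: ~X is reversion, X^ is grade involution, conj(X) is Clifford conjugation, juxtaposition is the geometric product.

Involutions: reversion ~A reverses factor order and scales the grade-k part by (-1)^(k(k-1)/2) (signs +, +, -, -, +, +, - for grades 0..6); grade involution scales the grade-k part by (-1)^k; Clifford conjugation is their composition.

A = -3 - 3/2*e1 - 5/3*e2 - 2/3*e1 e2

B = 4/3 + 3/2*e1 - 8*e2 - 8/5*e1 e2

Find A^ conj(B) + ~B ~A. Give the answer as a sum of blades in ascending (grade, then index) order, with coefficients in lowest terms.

first term: 163/20 - 3/2*e1 - 917/45*e2 + 793/90*e1 e2
second term: 361/60 - 23/6*e1 + 1133/45*e2 - 1657/90*e1 e2
Answer: 85/6 - 16/3*e1 + 24/5*e2 - 48/5*e1 e2


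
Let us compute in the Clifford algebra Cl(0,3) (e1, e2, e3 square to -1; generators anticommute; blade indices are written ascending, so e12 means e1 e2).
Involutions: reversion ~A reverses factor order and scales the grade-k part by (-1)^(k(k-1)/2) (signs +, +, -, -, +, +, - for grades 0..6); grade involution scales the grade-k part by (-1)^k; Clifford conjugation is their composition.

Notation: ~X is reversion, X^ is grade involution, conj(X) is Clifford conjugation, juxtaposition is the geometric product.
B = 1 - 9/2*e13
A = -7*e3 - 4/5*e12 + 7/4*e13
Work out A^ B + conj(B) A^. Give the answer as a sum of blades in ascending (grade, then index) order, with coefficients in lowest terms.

first term: 63/8 - 63/2*e1 + 7*e3 - 4/5*e12 + 7/4*e13 + 18/5*e23
second term: -63/8 - 63/2*e1 + 7*e3 - 4/5*e12 + 7/4*e13 + 18/5*e23
Answer: -63*e1 + 14*e3 - 8/5*e12 + 7/2*e13 + 36/5*e23


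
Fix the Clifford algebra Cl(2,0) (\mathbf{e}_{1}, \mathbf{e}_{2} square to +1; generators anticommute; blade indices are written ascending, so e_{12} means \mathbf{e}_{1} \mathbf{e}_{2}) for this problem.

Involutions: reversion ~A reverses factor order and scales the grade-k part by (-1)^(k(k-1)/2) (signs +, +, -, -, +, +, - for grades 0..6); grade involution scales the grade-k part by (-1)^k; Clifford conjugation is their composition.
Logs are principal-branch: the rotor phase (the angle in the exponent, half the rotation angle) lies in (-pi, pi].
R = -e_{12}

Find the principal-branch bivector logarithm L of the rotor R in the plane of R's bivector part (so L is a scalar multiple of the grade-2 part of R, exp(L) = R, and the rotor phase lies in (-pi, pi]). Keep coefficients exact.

The scalar part of R is 0, which fixes the principal-branch rotor phase; the unit plane is then the bivector part divided by the sine of that phase, and L is that plane scaled by the phase.
Concretely: cos(phase) = 0 gives phase = ±\frac{\pi}{2}, and since phase/sin(phase) is even the sign is immaterial: L = (phase/sin(phase)) * <R>_2 = (\frac{\pi}{2}) * <R>_2.
Answer: - \frac{\pi}{2} e_{12}


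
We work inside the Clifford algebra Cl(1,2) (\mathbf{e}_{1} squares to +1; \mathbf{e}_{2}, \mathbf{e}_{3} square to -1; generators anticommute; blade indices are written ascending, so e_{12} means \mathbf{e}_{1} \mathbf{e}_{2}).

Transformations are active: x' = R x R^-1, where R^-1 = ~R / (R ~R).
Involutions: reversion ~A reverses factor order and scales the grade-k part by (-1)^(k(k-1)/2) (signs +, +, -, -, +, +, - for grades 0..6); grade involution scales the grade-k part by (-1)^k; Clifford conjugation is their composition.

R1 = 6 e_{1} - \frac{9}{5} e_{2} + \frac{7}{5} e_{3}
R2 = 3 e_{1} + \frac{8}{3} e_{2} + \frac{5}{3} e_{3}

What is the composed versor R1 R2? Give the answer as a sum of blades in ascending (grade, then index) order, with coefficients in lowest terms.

Distribute over the terms of R1 (each basis-blade product reordered to ascending indices, repeated generators contracted through their squares):
(6 e_{1}) R2 = 18 + 16 e_{12} + 10 e_{13}
(-\frac{9}{5} e_{2}) R2 = \frac{24}{5} + \frac{27}{5} e_{12} - 3 e_{23}
(\frac{7}{5} e_{3}) R2 = -\frac{7}{3} - \frac{21}{5} e_{13} - \frac{56}{15} e_{23}
Summing the partial products and collecting blades:
Answer: \frac{307}{15} + \frac{107}{5} e_{12} + \frac{29}{5} e_{13} - \frac{101}{15} e_{23}
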